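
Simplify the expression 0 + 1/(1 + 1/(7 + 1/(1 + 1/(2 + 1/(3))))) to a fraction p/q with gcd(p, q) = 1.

a_0 = 0: 0/1
a_1 = 1: 1/1
a_2 = 7: 7/8
a_3 = 1: 8/9
a_4 = 2: 23/26
a_5 = 3: 77/87

77/87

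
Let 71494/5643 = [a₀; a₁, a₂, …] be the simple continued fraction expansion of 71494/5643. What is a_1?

1

Run the Euclidean algorithm, recording each quotient:
⌊71494/5643⌋ = 12, remainder 3778
⌊5643/3778⌋ = 1, remainder 1865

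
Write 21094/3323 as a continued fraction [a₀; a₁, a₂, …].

[6; 2, 1, 6, 1, 35, 4]

Run the Euclidean algorithm, recording each quotient:
⌊21094/3323⌋ = 6, remainder 1156
⌊3323/1156⌋ = 2, remainder 1011
⌊1156/1011⌋ = 1, remainder 145
⌊1011/145⌋ = 6, remainder 141
⌊145/141⌋ = 1, remainder 4
⌊141/4⌋ = 35, remainder 1
⌊4/1⌋ = 4, remainder 0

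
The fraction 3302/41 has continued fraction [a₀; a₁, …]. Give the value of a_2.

Apply division with remainder until the remainder is 0:
3302 = 80·41 + 22, so a_0 = 80
41 = 1·22 + 19, so a_1 = 1
22 = 1·19 + 3, so a_2 = 1

1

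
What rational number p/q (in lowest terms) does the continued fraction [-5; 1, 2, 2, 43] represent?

Compute successive convergents:
a_0 = -5: -5/1
a_1 = 1: -4/1
a_2 = 2: -13/3
a_3 = 2: -30/7
a_4 = 43: -1303/304

-1303/304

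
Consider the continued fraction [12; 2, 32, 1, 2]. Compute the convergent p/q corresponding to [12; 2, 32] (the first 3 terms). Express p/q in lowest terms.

Compute successive convergents:
a_0 = 12: 12/1
a_1 = 2: 25/2
a_2 = 32: 812/65

812/65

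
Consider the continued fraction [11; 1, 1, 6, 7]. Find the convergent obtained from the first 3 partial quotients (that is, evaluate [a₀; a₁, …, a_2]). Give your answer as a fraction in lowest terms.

23/2

Start with 1.
1 + 1/(1/1) = 1 + 1/1 = 2/1
11 + 1/(2/1) = 11 + 1/2 = 23/2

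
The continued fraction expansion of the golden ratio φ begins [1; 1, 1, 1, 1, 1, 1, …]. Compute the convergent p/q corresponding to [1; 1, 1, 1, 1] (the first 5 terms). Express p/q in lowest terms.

a_0 = 1: 1/1
a_1 = 1: 2/1
a_2 = 1: 3/2
a_3 = 1: 5/3
a_4 = 1: 8/5

8/5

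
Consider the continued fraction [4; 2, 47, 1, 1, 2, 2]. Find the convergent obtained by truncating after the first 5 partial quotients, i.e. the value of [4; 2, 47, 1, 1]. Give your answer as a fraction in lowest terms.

863/192

Use the convergent recurrence hₖ = aₖ·hₖ₋₁ + hₖ₋₂ (and likewise for the denominators kₖ):
a_0 = 4: 4/1
a_1 = 2: 9/2
a_2 = 47: 427/95
a_3 = 1: 436/97
a_4 = 1: 863/192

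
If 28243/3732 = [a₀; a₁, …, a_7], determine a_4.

5

Run the Euclidean algorithm, recording each quotient:
28243 = 7·3732 + 2119, so a_0 = 7
3732 = 1·2119 + 1613, so a_1 = 1
2119 = 1·1613 + 506, so a_2 = 1
1613 = 3·506 + 95, so a_3 = 3
506 = 5·95 + 31, so a_4 = 5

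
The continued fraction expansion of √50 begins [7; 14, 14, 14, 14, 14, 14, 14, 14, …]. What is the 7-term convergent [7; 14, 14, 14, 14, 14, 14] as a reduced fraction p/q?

a_0 = 7: 7/1
a_1 = 14: 99/14
a_2 = 14: 1393/197
a_3 = 14: 19601/2772
a_4 = 14: 275807/39005
a_5 = 14: 3880899/548842
a_6 = 14: 54608393/7722793

54608393/7722793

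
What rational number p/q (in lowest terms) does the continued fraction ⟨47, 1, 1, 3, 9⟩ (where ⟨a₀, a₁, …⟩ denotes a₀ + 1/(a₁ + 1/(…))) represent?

Build up convergents one term at a time:
a_0 = 47: 47/1
a_1 = 1: 48/1
a_2 = 1: 95/2
a_3 = 3: 333/7
a_4 = 9: 3092/65

3092/65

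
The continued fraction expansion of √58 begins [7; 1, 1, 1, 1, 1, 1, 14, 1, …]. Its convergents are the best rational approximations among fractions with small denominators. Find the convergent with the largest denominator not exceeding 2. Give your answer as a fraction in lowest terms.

15/2

a_0 = 7: 7/1  (≤ bound)
a_1 = 1: 8/1  (≤ bound)
a_2 = 1: 15/2  (≤ bound)
a_3 = 1: 23/3  (> 2, stop)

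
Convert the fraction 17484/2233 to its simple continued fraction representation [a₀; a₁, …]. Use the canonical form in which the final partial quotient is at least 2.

⌊17484/2233⌋ = 7, remainder 1853
⌊2233/1853⌋ = 1, remainder 380
⌊1853/380⌋ = 4, remainder 333
⌊380/333⌋ = 1, remainder 47
⌊333/47⌋ = 7, remainder 4
⌊47/4⌋ = 11, remainder 3
⌊4/3⌋ = 1, remainder 1
⌊3/1⌋ = 3, remainder 0

[7; 1, 4, 1, 7, 11, 1, 3]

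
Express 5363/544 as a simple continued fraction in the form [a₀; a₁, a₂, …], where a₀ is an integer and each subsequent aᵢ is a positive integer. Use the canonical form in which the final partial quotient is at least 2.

[9; 1, 6, 15, 2, 2]

⌊5363/544⌋ = 9, remainder 467
⌊544/467⌋ = 1, remainder 77
⌊467/77⌋ = 6, remainder 5
⌊77/5⌋ = 15, remainder 2
⌊5/2⌋ = 2, remainder 1
⌊2/1⌋ = 2, remainder 0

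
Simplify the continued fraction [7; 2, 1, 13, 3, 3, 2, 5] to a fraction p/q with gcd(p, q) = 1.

38461/5239

Work from the innermost term outward:
Start with 5.
2 + 1/(5/1) = 2 + 1/5 = 11/5
3 + 1/(11/5) = 3 + 5/11 = 38/11
3 + 1/(38/11) = 3 + 11/38 = 125/38
13 + 1/(125/38) = 13 + 38/125 = 1663/125
1 + 1/(1663/125) = 1 + 125/1663 = 1788/1663
2 + 1/(1788/1663) = 2 + 1663/1788 = 5239/1788
7 + 1/(5239/1788) = 7 + 1788/5239 = 38461/5239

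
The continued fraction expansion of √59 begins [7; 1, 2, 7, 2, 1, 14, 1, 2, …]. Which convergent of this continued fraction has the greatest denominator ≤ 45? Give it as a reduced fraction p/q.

a_0 = 7: 7/1  (≤ bound)
a_1 = 1: 8/1  (≤ bound)
a_2 = 2: 23/3  (≤ bound)
a_3 = 7: 169/22  (≤ bound)
a_4 = 2: 361/47  (> 45, stop)

169/22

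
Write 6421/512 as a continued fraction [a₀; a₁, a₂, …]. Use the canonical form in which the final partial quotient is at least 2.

Apply division with remainder until the remainder is 0:
⌊6421/512⌋ = 12, remainder 277
⌊512/277⌋ = 1, remainder 235
⌊277/235⌋ = 1, remainder 42
⌊235/42⌋ = 5, remainder 25
⌊42/25⌋ = 1, remainder 17
⌊25/17⌋ = 1, remainder 8
⌊17/8⌋ = 2, remainder 1
⌊8/1⌋ = 8, remainder 0

[12; 1, 1, 5, 1, 1, 2, 8]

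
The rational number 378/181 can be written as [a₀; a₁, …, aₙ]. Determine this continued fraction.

[2; 11, 3, 5]

378 = 2·181 + 16, so a_0 = 2
181 = 11·16 + 5, so a_1 = 11
16 = 3·5 + 1, so a_2 = 3
5 = 5·1 + 0, so a_3 = 5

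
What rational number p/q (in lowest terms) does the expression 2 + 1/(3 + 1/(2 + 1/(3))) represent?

Compute successive convergents:
a_0 = 2: 2/1
a_1 = 3: 7/3
a_2 = 2: 16/7
a_3 = 3: 55/24

55/24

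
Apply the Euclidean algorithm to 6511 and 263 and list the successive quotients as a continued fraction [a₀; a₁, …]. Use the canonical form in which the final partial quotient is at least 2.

6511 ÷ 263 → quotient 24, remainder 199
263 ÷ 199 → quotient 1, remainder 64
199 ÷ 64 → quotient 3, remainder 7
64 ÷ 7 → quotient 9, remainder 1
7 ÷ 1 → quotient 7, remainder 0

[24; 1, 3, 9, 7]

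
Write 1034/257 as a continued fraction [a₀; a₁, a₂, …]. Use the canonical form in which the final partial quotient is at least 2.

[4; 42, 1, 5]

Run the Euclidean algorithm, recording each quotient:
1034 ÷ 257 → quotient 4, remainder 6
257 ÷ 6 → quotient 42, remainder 5
6 ÷ 5 → quotient 1, remainder 1
5 ÷ 1 → quotient 5, remainder 0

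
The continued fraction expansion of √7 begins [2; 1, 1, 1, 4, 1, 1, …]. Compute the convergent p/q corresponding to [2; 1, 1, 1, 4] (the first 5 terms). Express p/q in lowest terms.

37/14

Collapse the nested fraction from the inside out:
Start with 4.
1 + 1/(4/1) = 1 + 1/4 = 5/4
1 + 1/(5/4) = 1 + 4/5 = 9/5
1 + 1/(9/5) = 1 + 5/9 = 14/9
2 + 1/(14/9) = 2 + 9/14 = 37/14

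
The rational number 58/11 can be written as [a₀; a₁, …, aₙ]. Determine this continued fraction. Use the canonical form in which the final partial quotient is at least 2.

[5; 3, 1, 2]

58 ÷ 11 → quotient 5, remainder 3
11 ÷ 3 → quotient 3, remainder 2
3 ÷ 2 → quotient 1, remainder 1
2 ÷ 1 → quotient 2, remainder 0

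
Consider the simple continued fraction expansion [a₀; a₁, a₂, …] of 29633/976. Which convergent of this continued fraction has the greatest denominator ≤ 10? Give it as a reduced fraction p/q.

91/3

a_0 = 30: 30/1  (≤ bound)
a_1 = 2: 61/2  (≤ bound)
a_2 = 1: 91/3  (≤ bound)
a_3 = 3: 334/11  (> 10, stop)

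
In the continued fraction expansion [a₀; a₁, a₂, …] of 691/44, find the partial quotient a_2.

2

⌊691/44⌋ = 15, remainder 31
⌊44/31⌋ = 1, remainder 13
⌊31/13⌋ = 2, remainder 5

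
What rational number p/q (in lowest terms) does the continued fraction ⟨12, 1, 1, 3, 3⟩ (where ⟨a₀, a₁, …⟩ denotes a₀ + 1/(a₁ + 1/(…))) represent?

Use the convergent recurrence hₖ = aₖ·hₖ₋₁ + hₖ₋₂ (and likewise for the denominators kₖ):
a_0 = 12: 12/1
a_1 = 1: 13/1
a_2 = 1: 25/2
a_3 = 3: 88/7
a_4 = 3: 289/23

289/23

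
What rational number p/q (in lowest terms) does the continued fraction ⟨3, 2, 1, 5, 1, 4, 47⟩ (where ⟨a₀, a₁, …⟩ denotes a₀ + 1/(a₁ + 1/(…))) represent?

15342/4579

Start with 47.
4 + 1/(47/1) = 4 + 1/47 = 189/47
1 + 1/(189/47) = 1 + 47/189 = 236/189
5 + 1/(236/189) = 5 + 189/236 = 1369/236
1 + 1/(1369/236) = 1 + 236/1369 = 1605/1369
2 + 1/(1605/1369) = 2 + 1369/1605 = 4579/1605
3 + 1/(4579/1605) = 3 + 1605/4579 = 15342/4579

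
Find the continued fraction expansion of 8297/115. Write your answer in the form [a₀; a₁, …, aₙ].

[72; 6, 1, 3, 4]

8297 = 72·115 + 17, so a_0 = 72
115 = 6·17 + 13, so a_1 = 6
17 = 1·13 + 4, so a_2 = 1
13 = 3·4 + 1, so a_3 = 3
4 = 4·1 + 0, so a_4 = 4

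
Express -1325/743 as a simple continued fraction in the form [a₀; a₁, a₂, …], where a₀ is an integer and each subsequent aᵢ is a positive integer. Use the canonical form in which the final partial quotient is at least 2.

[-2; 4, 1, 1, 1, 1, 2, 12]

-1325 ÷ 743 → quotient -2, remainder 161
743 ÷ 161 → quotient 4, remainder 99
161 ÷ 99 → quotient 1, remainder 62
99 ÷ 62 → quotient 1, remainder 37
62 ÷ 37 → quotient 1, remainder 25
37 ÷ 25 → quotient 1, remainder 12
25 ÷ 12 → quotient 2, remainder 1
12 ÷ 1 → quotient 12, remainder 0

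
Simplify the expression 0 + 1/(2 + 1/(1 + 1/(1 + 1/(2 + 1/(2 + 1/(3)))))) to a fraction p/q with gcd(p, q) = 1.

Start with 3.
2 + 1/(3/1) = 2 + 1/3 = 7/3
2 + 1/(7/3) = 2 + 3/7 = 17/7
1 + 1/(17/7) = 1 + 7/17 = 24/17
1 + 1/(24/17) = 1 + 17/24 = 41/24
2 + 1/(41/24) = 2 + 24/41 = 106/41
0 + 1/(106/41) = 0 + 41/106 = 41/106

41/106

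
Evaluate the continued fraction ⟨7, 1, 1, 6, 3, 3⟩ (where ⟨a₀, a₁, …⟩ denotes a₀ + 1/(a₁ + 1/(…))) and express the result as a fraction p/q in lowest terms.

1025/136

Start with 3.
3 + 1/(3/1) = 3 + 1/3 = 10/3
6 + 1/(10/3) = 6 + 3/10 = 63/10
1 + 1/(63/10) = 1 + 10/63 = 73/63
1 + 1/(73/63) = 1 + 63/73 = 136/73
7 + 1/(136/73) = 7 + 73/136 = 1025/136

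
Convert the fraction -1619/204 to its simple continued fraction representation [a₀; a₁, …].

-1619 = -8·204 + 13, so a_0 = -8
204 = 15·13 + 9, so a_1 = 15
13 = 1·9 + 4, so a_2 = 1
9 = 2·4 + 1, so a_3 = 2
4 = 4·1 + 0, so a_4 = 4

[-8; 15, 1, 2, 4]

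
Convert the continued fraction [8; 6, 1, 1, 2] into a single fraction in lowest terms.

a_0 = 8: 8/1
a_1 = 6: 49/6
a_2 = 1: 57/7
a_3 = 1: 106/13
a_4 = 2: 269/33

269/33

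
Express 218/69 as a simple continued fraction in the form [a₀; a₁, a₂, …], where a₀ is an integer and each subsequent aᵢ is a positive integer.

218 = 3·69 + 11, so a_0 = 3
69 = 6·11 + 3, so a_1 = 6
11 = 3·3 + 2, so a_2 = 3
3 = 1·2 + 1, so a_3 = 1
2 = 2·1 + 0, so a_4 = 2

[3; 6, 3, 1, 2]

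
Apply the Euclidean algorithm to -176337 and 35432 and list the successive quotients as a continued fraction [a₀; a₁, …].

[-5; 43, 19, 7, 6]

-176337 = -5·35432 + 823, so a_0 = -5
35432 = 43·823 + 43, so a_1 = 43
823 = 19·43 + 6, so a_2 = 19
43 = 7·6 + 1, so a_3 = 7
6 = 6·1 + 0, so a_4 = 6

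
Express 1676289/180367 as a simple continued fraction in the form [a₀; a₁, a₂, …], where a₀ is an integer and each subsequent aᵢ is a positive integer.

[9; 3, 2, 2, 9, 2, 10, 51]

⌊1676289/180367⌋ = 9, remainder 52986
⌊180367/52986⌋ = 3, remainder 21409
⌊52986/21409⌋ = 2, remainder 10168
⌊21409/10168⌋ = 2, remainder 1073
⌊10168/1073⌋ = 9, remainder 511
⌊1073/511⌋ = 2, remainder 51
⌊511/51⌋ = 10, remainder 1
⌊51/1⌋ = 51, remainder 0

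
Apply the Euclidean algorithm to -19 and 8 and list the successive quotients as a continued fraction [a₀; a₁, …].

[-3; 1, 1, 1, 2]

-19 = -3·8 + 5, so a_0 = -3
8 = 1·5 + 3, so a_1 = 1
5 = 1·3 + 2, so a_2 = 1
3 = 1·2 + 1, so a_3 = 1
2 = 2·1 + 0, so a_4 = 2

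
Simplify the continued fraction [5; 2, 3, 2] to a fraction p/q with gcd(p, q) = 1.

a_0 = 5: 5/1
a_1 = 2: 11/2
a_2 = 3: 38/7
a_3 = 2: 87/16

87/16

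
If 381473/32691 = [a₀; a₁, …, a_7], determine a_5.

3

Apply division with remainder until the remainder is 0:
381473 = 11·32691 + 21872, so a_0 = 11
32691 = 1·21872 + 10819, so a_1 = 1
21872 = 2·10819 + 234, so a_2 = 2
10819 = 46·234 + 55, so a_3 = 46
234 = 4·55 + 14, so a_4 = 4
55 = 3·14 + 13, so a_5 = 3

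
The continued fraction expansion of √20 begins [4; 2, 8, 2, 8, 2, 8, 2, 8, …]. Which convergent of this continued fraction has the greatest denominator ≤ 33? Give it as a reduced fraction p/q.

76/17

a_0 = 4: 4/1  (≤ bound)
a_1 = 2: 9/2  (≤ bound)
a_2 = 8: 76/17  (≤ bound)
a_3 = 2: 161/36  (> 33, stop)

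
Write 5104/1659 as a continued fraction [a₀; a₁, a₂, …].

[3; 13, 15, 1, 7]

5104 ÷ 1659 → quotient 3, remainder 127
1659 ÷ 127 → quotient 13, remainder 8
127 ÷ 8 → quotient 15, remainder 7
8 ÷ 7 → quotient 1, remainder 1
7 ÷ 1 → quotient 7, remainder 0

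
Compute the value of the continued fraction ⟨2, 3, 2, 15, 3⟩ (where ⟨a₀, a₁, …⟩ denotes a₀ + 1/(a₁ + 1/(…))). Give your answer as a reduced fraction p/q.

757/331

a_0 = 2: 2/1
a_1 = 3: 7/3
a_2 = 2: 16/7
a_3 = 15: 247/108
a_4 = 3: 757/331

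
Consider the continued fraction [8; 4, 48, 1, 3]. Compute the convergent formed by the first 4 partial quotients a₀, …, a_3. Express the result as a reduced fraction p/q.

Use the convergent recurrence hₖ = aₖ·hₖ₋₁ + hₖ₋₂ (and likewise for the denominators kₖ):
a_0 = 8: 8/1
a_1 = 4: 33/4
a_2 = 48: 1592/193
a_3 = 1: 1625/197

1625/197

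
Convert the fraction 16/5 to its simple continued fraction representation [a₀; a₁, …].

Run the Euclidean algorithm, recording each quotient:
⌊16/5⌋ = 3, remainder 1
⌊5/1⌋ = 5, remainder 0

[3; 5]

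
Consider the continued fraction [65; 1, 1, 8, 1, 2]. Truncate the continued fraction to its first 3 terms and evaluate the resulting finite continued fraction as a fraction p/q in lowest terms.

a_0 = 65: 65/1
a_1 = 1: 66/1
a_2 = 1: 131/2

131/2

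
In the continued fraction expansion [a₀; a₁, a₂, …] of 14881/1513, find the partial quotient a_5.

2

14881 ÷ 1513 → quotient 9, remainder 1264
1513 ÷ 1264 → quotient 1, remainder 249
1264 ÷ 249 → quotient 5, remainder 19
249 ÷ 19 → quotient 13, remainder 2
19 ÷ 2 → quotient 9, remainder 1
2 ÷ 1 → quotient 2, remainder 0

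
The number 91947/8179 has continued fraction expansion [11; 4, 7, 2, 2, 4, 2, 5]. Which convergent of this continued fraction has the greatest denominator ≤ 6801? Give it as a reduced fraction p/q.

a_0 = 11: 11/1  (≤ bound)
a_1 = 4: 45/4  (≤ bound)
a_2 = 7: 326/29  (≤ bound)
a_3 = 2: 697/62  (≤ bound)
a_4 = 2: 1720/153  (≤ bound)
a_5 = 4: 7577/674  (≤ bound)
a_6 = 2: 16874/1501  (≤ bound)
a_7 = 5: 91947/8179  (> 6801, stop)

16874/1501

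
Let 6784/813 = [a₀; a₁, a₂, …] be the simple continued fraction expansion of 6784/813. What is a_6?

2

6784 = 8·813 + 280, so a_0 = 8
813 = 2·280 + 253, so a_1 = 2
280 = 1·253 + 27, so a_2 = 1
253 = 9·27 + 10, so a_3 = 9
27 = 2·10 + 7, so a_4 = 2
10 = 1·7 + 3, so a_5 = 1
7 = 2·3 + 1, so a_6 = 2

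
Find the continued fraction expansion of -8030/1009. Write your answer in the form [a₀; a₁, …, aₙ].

Repeatedly divide and take the remainder:
-8030 ÷ 1009 → quotient -8, remainder 42
1009 ÷ 42 → quotient 24, remainder 1
42 ÷ 1 → quotient 42, remainder 0

[-8; 24, 42]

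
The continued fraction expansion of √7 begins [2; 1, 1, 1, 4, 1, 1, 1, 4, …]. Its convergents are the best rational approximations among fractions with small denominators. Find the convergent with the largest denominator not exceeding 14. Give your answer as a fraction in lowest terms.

37/14

List convergents until the denominator exceeds the bound:
a_0 = 2: 2/1  (≤ bound)
a_1 = 1: 3/1  (≤ bound)
a_2 = 1: 5/2  (≤ bound)
a_3 = 1: 8/3  (≤ bound)
a_4 = 4: 37/14  (≤ bound)
a_5 = 1: 45/17  (> 14, stop)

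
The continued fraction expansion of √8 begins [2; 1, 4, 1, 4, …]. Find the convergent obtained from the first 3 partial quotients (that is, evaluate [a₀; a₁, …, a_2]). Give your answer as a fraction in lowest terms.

Collapse the nested fraction from the inside out:
Start with 4.
1 + 1/(4/1) = 1 + 1/4 = 5/4
2 + 1/(5/4) = 2 + 4/5 = 14/5

14/5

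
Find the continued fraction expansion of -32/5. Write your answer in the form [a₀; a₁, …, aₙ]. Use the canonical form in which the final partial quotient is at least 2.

[-7; 1, 1, 2]

Run the Euclidean algorithm, recording each quotient:
⌊-32/5⌋ = -7, remainder 3
⌊5/3⌋ = 1, remainder 2
⌊3/2⌋ = 1, remainder 1
⌊2/1⌋ = 2, remainder 0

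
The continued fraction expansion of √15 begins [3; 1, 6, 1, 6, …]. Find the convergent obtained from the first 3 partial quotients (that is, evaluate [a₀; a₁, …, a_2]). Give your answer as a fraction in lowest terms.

27/7

a_0 = 3: 3/1
a_1 = 1: 4/1
a_2 = 6: 27/7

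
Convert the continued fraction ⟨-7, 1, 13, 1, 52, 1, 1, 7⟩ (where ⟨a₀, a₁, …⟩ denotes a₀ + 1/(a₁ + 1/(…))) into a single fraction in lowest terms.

Start with 7.
1 + 1/(7/1) = 1 + 1/7 = 8/7
1 + 1/(8/7) = 1 + 7/8 = 15/8
52 + 1/(15/8) = 52 + 8/15 = 788/15
1 + 1/(788/15) = 1 + 15/788 = 803/788
13 + 1/(803/788) = 13 + 788/803 = 11227/803
1 + 1/(11227/803) = 1 + 803/11227 = 12030/11227
-7 + 1/(12030/11227) = -7 + 11227/12030 = -72983/12030

-72983/12030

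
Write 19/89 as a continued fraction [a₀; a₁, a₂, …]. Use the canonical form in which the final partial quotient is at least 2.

Apply division with remainder until the remainder is 0:
19 ÷ 89 → quotient 0, remainder 19
89 ÷ 19 → quotient 4, remainder 13
19 ÷ 13 → quotient 1, remainder 6
13 ÷ 6 → quotient 2, remainder 1
6 ÷ 1 → quotient 6, remainder 0

[0; 4, 1, 2, 6]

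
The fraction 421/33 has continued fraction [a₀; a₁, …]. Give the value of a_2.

⌊421/33⌋ = 12, remainder 25
⌊33/25⌋ = 1, remainder 8
⌊25/8⌋ = 3, remainder 1

3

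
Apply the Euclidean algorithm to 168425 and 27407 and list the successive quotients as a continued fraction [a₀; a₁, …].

[6; 6, 1, 7, 2, 2, 13, 7]

Repeatedly divide and take the remainder:
⌊168425/27407⌋ = 6, remainder 3983
⌊27407/3983⌋ = 6, remainder 3509
⌊3983/3509⌋ = 1, remainder 474
⌊3509/474⌋ = 7, remainder 191
⌊474/191⌋ = 2, remainder 92
⌊191/92⌋ = 2, remainder 7
⌊92/7⌋ = 13, remainder 1
⌊7/1⌋ = 7, remainder 0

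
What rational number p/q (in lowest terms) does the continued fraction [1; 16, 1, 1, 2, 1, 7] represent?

Start with 7.
1 + 1/(7/1) = 1 + 1/7 = 8/7
2 + 1/(8/7) = 2 + 7/8 = 23/8
1 + 1/(23/8) = 1 + 8/23 = 31/23
1 + 1/(31/23) = 1 + 23/31 = 54/31
16 + 1/(54/31) = 16 + 31/54 = 895/54
1 + 1/(895/54) = 1 + 54/895 = 949/895

949/895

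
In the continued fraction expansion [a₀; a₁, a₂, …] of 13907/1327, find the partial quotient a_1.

13907 ÷ 1327 → quotient 10, remainder 637
1327 ÷ 637 → quotient 2, remainder 53

2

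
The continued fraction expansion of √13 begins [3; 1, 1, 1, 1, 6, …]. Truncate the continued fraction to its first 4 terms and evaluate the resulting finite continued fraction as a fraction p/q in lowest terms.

Start with 1.
1 + 1/(1/1) = 1 + 1/1 = 2/1
1 + 1/(2/1) = 1 + 1/2 = 3/2
3 + 1/(3/2) = 3 + 2/3 = 11/3

11/3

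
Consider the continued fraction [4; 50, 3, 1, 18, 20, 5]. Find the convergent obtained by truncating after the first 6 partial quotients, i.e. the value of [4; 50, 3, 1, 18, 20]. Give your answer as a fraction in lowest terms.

303828/75581

a_0 = 4: 4/1
a_1 = 50: 201/50
a_2 = 3: 607/151
a_3 = 1: 808/201
a_4 = 18: 15151/3769
a_5 = 20: 303828/75581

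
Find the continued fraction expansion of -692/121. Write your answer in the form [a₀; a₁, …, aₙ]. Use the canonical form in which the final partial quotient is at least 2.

[-6; 3, 1, 1, 3, 1, 3]

Apply division with remainder until the remainder is 0:
⌊-692/121⌋ = -6, remainder 34
⌊121/34⌋ = 3, remainder 19
⌊34/19⌋ = 1, remainder 15
⌊19/15⌋ = 1, remainder 4
⌊15/4⌋ = 3, remainder 3
⌊4/3⌋ = 1, remainder 1
⌊3/1⌋ = 3, remainder 0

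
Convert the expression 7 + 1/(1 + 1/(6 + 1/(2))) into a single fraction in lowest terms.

118/15

Start with 2.
6 + 1/(2/1) = 6 + 1/2 = 13/2
1 + 1/(13/2) = 1 + 2/13 = 15/13
7 + 1/(15/13) = 7 + 13/15 = 118/15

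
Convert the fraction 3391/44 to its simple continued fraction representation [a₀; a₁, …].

[77; 14, 1, 2]

3391 = 77·44 + 3, so a_0 = 77
44 = 14·3 + 2, so a_1 = 14
3 = 1·2 + 1, so a_2 = 1
2 = 2·1 + 0, so a_3 = 2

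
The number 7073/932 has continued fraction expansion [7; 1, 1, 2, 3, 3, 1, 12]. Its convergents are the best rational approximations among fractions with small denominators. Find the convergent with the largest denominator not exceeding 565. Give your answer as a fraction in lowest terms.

554/73

a_0 = 7: 7/1  (≤ bound)
a_1 = 1: 8/1  (≤ bound)
a_2 = 1: 15/2  (≤ bound)
a_3 = 2: 38/5  (≤ bound)
a_4 = 3: 129/17  (≤ bound)
a_5 = 3: 425/56  (≤ bound)
a_6 = 1: 554/73  (≤ bound)
a_7 = 12: 7073/932  (> 565, stop)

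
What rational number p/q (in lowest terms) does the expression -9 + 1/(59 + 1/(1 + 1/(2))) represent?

-1608/179

a_0 = -9: -9/1
a_1 = 59: -530/59
a_2 = 1: -539/60
a_3 = 2: -1608/179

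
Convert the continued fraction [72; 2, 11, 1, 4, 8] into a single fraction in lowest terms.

Start with 8.
4 + 1/(8/1) = 4 + 1/8 = 33/8
1 + 1/(33/8) = 1 + 8/33 = 41/33
11 + 1/(41/33) = 11 + 33/41 = 484/41
2 + 1/(484/41) = 2 + 41/484 = 1009/484
72 + 1/(1009/484) = 72 + 484/1009 = 73132/1009

73132/1009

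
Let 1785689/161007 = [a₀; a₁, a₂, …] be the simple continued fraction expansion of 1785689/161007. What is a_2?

53

Run the Euclidean algorithm, recording each quotient:
1785689 ÷ 161007 → quotient 11, remainder 14612
161007 ÷ 14612 → quotient 11, remainder 275
14612 ÷ 275 → quotient 53, remainder 37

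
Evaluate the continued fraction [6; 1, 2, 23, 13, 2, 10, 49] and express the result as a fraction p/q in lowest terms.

Start with 49.
10 + 1/(49/1) = 10 + 1/49 = 491/49
2 + 1/(491/49) = 2 + 49/491 = 1031/491
13 + 1/(1031/491) = 13 + 491/1031 = 13894/1031
23 + 1/(13894/1031) = 23 + 1031/13894 = 320593/13894
2 + 1/(320593/13894) = 2 + 13894/320593 = 655080/320593
1 + 1/(655080/320593) = 1 + 320593/655080 = 975673/655080
6 + 1/(975673/655080) = 6 + 655080/975673 = 6509118/975673

6509118/975673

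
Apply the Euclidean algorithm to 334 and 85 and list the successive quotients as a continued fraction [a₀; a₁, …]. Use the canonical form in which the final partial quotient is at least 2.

334 ÷ 85 → quotient 3, remainder 79
85 ÷ 79 → quotient 1, remainder 6
79 ÷ 6 → quotient 13, remainder 1
6 ÷ 1 → quotient 6, remainder 0

[3; 1, 13, 6]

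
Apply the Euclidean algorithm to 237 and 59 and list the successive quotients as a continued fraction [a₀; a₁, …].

[4; 59]

237 = 4·59 + 1, so a_0 = 4
59 = 59·1 + 0, so a_1 = 59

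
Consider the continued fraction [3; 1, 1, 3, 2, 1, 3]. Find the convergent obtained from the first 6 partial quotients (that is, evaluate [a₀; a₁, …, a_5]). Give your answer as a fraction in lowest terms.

Start with 1.
2 + 1/(1/1) = 2 + 1/1 = 3/1
3 + 1/(3/1) = 3 + 1/3 = 10/3
1 + 1/(10/3) = 1 + 3/10 = 13/10
1 + 1/(13/10) = 1 + 10/13 = 23/13
3 + 1/(23/13) = 3 + 13/23 = 82/23

82/23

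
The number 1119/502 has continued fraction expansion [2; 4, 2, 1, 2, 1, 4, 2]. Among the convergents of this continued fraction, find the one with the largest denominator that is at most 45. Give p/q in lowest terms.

78/35

List convergents until the denominator exceeds the bound:
a_0 = 2: 2/1  (≤ bound)
a_1 = 4: 9/4  (≤ bound)
a_2 = 2: 20/9  (≤ bound)
a_3 = 1: 29/13  (≤ bound)
a_4 = 2: 78/35  (≤ bound)
a_5 = 1: 107/48  (> 45, stop)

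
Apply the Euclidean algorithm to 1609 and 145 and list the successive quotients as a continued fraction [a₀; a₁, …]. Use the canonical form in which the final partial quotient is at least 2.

1609 = 11·145 + 14, so a_0 = 11
145 = 10·14 + 5, so a_1 = 10
14 = 2·5 + 4, so a_2 = 2
5 = 1·4 + 1, so a_3 = 1
4 = 4·1 + 0, so a_4 = 4

[11; 10, 2, 1, 4]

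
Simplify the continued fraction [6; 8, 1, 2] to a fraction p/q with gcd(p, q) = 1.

159/26

Start with 2.
1 + 1/(2/1) = 1 + 1/2 = 3/2
8 + 1/(3/2) = 8 + 2/3 = 26/3
6 + 1/(26/3) = 6 + 3/26 = 159/26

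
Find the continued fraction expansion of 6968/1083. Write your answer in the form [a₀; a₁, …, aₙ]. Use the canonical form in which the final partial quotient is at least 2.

Repeatedly divide and take the remainder:
6968 ÷ 1083 → quotient 6, remainder 470
1083 ÷ 470 → quotient 2, remainder 143
470 ÷ 143 → quotient 3, remainder 41
143 ÷ 41 → quotient 3, remainder 20
41 ÷ 20 → quotient 2, remainder 1
20 ÷ 1 → quotient 20, remainder 0

[6; 2, 3, 3, 2, 20]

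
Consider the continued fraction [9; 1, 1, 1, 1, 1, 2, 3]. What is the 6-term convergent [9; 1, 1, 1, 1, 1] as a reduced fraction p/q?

Work from the innermost term outward:
Start with 1.
1 + 1/(1/1) = 1 + 1/1 = 2/1
1 + 1/(2/1) = 1 + 1/2 = 3/2
1 + 1/(3/2) = 1 + 2/3 = 5/3
1 + 1/(5/3) = 1 + 3/5 = 8/5
9 + 1/(8/5) = 9 + 5/8 = 77/8

77/8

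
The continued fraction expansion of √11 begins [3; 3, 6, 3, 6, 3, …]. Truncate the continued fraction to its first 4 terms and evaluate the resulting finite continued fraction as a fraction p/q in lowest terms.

Start with 3.
6 + 1/(3/1) = 6 + 1/3 = 19/3
3 + 1/(19/3) = 3 + 3/19 = 60/19
3 + 1/(60/19) = 3 + 19/60 = 199/60

199/60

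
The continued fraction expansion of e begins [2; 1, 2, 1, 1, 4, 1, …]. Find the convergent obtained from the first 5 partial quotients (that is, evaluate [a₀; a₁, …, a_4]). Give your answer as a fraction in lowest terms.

Build up convergents one term at a time:
a_0 = 2: 2/1
a_1 = 1: 3/1
a_2 = 2: 8/3
a_3 = 1: 11/4
a_4 = 1: 19/7

19/7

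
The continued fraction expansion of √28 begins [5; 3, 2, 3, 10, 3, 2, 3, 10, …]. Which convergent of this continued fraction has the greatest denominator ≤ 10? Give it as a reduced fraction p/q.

a_0 = 5: 5/1  (≤ bound)
a_1 = 3: 16/3  (≤ bound)
a_2 = 2: 37/7  (≤ bound)
a_3 = 3: 127/24  (> 10, stop)

37/7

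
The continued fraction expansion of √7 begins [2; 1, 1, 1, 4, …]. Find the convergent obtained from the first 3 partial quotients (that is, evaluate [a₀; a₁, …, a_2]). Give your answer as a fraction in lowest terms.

Work from the innermost term outward:
Start with 1.
1 + 1/(1/1) = 1 + 1/1 = 2/1
2 + 1/(2/1) = 2 + 1/2 = 5/2

5/2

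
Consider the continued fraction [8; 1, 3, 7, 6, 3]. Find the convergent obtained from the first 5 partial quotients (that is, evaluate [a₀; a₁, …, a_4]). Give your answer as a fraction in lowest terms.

a_0 = 8: 8/1
a_1 = 1: 9/1
a_2 = 3: 35/4
a_3 = 7: 254/29
a_4 = 6: 1559/178

1559/178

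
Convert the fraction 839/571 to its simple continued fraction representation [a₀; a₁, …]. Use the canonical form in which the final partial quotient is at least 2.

⌊839/571⌋ = 1, remainder 268
⌊571/268⌋ = 2, remainder 35
⌊268/35⌋ = 7, remainder 23
⌊35/23⌋ = 1, remainder 12
⌊23/12⌋ = 1, remainder 11
⌊12/11⌋ = 1, remainder 1
⌊11/1⌋ = 11, remainder 0

[1; 2, 7, 1, 1, 1, 11]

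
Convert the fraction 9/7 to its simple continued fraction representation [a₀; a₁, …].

[1; 3, 2]

Run the Euclidean algorithm, recording each quotient:
⌊9/7⌋ = 1, remainder 2
⌊7/2⌋ = 3, remainder 1
⌊2/1⌋ = 2, remainder 0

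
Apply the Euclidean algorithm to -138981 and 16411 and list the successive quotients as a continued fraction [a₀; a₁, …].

[-9; 1, 1, 7, 1, 1, 46, 11]

-138981 ÷ 16411 → quotient -9, remainder 8718
16411 ÷ 8718 → quotient 1, remainder 7693
8718 ÷ 7693 → quotient 1, remainder 1025
7693 ÷ 1025 → quotient 7, remainder 518
1025 ÷ 518 → quotient 1, remainder 507
518 ÷ 507 → quotient 1, remainder 11
507 ÷ 11 → quotient 46, remainder 1
11 ÷ 1 → quotient 11, remainder 0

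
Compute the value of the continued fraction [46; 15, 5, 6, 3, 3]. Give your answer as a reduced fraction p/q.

Start with 3.
3 + 1/(3/1) = 3 + 1/3 = 10/3
6 + 1/(10/3) = 6 + 3/10 = 63/10
5 + 1/(63/10) = 5 + 10/63 = 325/63
15 + 1/(325/63) = 15 + 63/325 = 4938/325
46 + 1/(4938/325) = 46 + 325/4938 = 227473/4938

227473/4938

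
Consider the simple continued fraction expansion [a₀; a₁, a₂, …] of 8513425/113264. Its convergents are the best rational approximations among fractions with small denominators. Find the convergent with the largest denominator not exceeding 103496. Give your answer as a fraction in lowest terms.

a_0 = 75: 75/1  (≤ bound)
a_1 = 6: 451/6  (≤ bound)
a_2 = 12: 5487/73  (≤ bound)
a_3 = 3: 16912/225  (≤ bound)
a_4 = 3: 56223/748  (≤ bound)
a_5 = 5: 298027/3965  (≤ bound)
a_6 = 9: 2738466/36433  (≤ bound)
a_7 = 3: 8513425/113264  (> 103496, stop)

2738466/36433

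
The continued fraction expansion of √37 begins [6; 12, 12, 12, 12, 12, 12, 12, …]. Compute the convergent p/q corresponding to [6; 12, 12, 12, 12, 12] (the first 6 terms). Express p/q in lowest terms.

a_0 = 6: 6/1
a_1 = 12: 73/12
a_2 = 12: 882/145
a_3 = 12: 10657/1752
a_4 = 12: 128766/21169
a_5 = 12: 1555849/255780

1555849/255780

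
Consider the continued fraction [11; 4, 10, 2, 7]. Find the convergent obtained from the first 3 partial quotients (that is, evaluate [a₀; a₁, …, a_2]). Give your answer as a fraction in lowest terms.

461/41

Starting at the tail and folding back:
Start with 10.
4 + 1/(10/1) = 4 + 1/10 = 41/10
11 + 1/(41/10) = 11 + 10/41 = 461/41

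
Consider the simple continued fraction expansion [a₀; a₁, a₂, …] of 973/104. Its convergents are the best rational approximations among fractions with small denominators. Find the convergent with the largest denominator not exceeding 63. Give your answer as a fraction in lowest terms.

421/45

List convergents until the denominator exceeds the bound:
a_0 = 9: 9/1  (≤ bound)
a_1 = 2: 19/2  (≤ bound)
a_2 = 1: 28/3  (≤ bound)
a_3 = 4: 131/14  (≤ bound)
a_4 = 3: 421/45  (≤ bound)
a_5 = 2: 973/104  (> 63, stop)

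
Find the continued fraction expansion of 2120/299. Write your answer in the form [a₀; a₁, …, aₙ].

⌊2120/299⌋ = 7, remainder 27
⌊299/27⌋ = 11, remainder 2
⌊27/2⌋ = 13, remainder 1
⌊2/1⌋ = 2, remainder 0

[7; 11, 13, 2]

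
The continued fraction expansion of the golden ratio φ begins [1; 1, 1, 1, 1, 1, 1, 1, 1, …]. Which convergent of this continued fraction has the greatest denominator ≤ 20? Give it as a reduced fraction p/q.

List convergents until the denominator exceeds the bound:
a_0 = 1: 1/1  (≤ bound)
a_1 = 1: 2/1  (≤ bound)
a_2 = 1: 3/2  (≤ bound)
a_3 = 1: 5/3  (≤ bound)
a_4 = 1: 8/5  (≤ bound)
a_5 = 1: 13/8  (≤ bound)
a_6 = 1: 21/13  (≤ bound)
a_7 = 1: 34/21  (> 20, stop)

21/13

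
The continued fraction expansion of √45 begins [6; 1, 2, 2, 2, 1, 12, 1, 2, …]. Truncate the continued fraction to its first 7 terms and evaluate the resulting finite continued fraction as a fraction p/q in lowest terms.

2046/305

a_0 = 6: 6/1
a_1 = 1: 7/1
a_2 = 2: 20/3
a_3 = 2: 47/7
a_4 = 2: 114/17
a_5 = 1: 161/24
a_6 = 12: 2046/305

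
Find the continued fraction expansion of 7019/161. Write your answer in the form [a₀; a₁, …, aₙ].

[43; 1, 1, 2, 10, 3]

Repeatedly divide and take the remainder:
7019 ÷ 161 → quotient 43, remainder 96
161 ÷ 96 → quotient 1, remainder 65
96 ÷ 65 → quotient 1, remainder 31
65 ÷ 31 → quotient 2, remainder 3
31 ÷ 3 → quotient 10, remainder 1
3 ÷ 1 → quotient 3, remainder 0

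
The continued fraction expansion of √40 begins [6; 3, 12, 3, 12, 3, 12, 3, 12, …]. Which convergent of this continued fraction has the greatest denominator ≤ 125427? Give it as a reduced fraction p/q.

337434/53353

a_0 = 6: 6/1  (≤ bound)
a_1 = 3: 19/3  (≤ bound)
a_2 = 12: 234/37  (≤ bound)
a_3 = 3: 721/114  (≤ bound)
a_4 = 12: 8886/1405  (≤ bound)
a_5 = 3: 27379/4329  (≤ bound)
a_6 = 12: 337434/53353  (≤ bound)
a_7 = 3: 1039681/164388  (> 125427, stop)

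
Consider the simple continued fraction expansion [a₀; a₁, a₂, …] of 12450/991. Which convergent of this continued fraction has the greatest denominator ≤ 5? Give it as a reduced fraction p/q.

a_0 = 12: 12/1  (≤ bound)
a_1 = 1: 13/1  (≤ bound)
a_2 = 1: 25/2  (≤ bound)
a_3 = 3: 88/7  (> 5, stop)

25/2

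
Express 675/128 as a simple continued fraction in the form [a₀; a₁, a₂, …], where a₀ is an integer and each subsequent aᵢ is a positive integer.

675 = 5·128 + 35, so a_0 = 5
128 = 3·35 + 23, so a_1 = 3
35 = 1·23 + 12, so a_2 = 1
23 = 1·12 + 11, so a_3 = 1
12 = 1·11 + 1, so a_4 = 1
11 = 11·1 + 0, so a_5 = 11

[5; 3, 1, 1, 1, 11]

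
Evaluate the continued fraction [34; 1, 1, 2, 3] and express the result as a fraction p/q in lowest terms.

588/17

Start with 3.
2 + 1/(3/1) = 2 + 1/3 = 7/3
1 + 1/(7/3) = 1 + 3/7 = 10/7
1 + 1/(10/7) = 1 + 7/10 = 17/10
34 + 1/(17/10) = 34 + 10/17 = 588/17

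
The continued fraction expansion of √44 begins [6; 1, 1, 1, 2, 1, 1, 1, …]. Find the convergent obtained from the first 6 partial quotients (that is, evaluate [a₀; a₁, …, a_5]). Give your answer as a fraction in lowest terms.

73/11

Work from the innermost term outward:
Start with 1.
2 + 1/(1/1) = 2 + 1/1 = 3/1
1 + 1/(3/1) = 1 + 1/3 = 4/3
1 + 1/(4/3) = 1 + 3/4 = 7/4
1 + 1/(7/4) = 1 + 4/7 = 11/7
6 + 1/(11/7) = 6 + 7/11 = 73/11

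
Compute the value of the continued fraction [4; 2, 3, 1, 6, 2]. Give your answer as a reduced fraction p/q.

582/131

Use the convergent recurrence hₖ = aₖ·hₖ₋₁ + hₖ₋₂ (and likewise for the denominators kₖ):
a_0 = 4: 4/1
a_1 = 2: 9/2
a_2 = 3: 31/7
a_3 = 1: 40/9
a_4 = 6: 271/61
a_5 = 2: 582/131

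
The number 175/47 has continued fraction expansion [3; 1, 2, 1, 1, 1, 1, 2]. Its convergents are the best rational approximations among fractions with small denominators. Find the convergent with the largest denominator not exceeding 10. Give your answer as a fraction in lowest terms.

a_0 = 3: 3/1  (≤ bound)
a_1 = 1: 4/1  (≤ bound)
a_2 = 2: 11/3  (≤ bound)
a_3 = 1: 15/4  (≤ bound)
a_4 = 1: 26/7  (≤ bound)
a_5 = 1: 41/11  (> 10, stop)

26/7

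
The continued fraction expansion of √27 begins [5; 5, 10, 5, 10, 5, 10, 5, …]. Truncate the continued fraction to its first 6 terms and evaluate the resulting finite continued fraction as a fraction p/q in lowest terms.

70226/13515

Build up convergents one term at a time:
a_0 = 5: 5/1
a_1 = 5: 26/5
a_2 = 10: 265/51
a_3 = 5: 1351/260
a_4 = 10: 13775/2651
a_5 = 5: 70226/13515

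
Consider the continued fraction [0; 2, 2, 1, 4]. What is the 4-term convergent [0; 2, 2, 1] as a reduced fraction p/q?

Collapse the nested fraction from the inside out:
Start with 1.
2 + 1/(1/1) = 2 + 1/1 = 3/1
2 + 1/(3/1) = 2 + 1/3 = 7/3
0 + 1/(7/3) = 0 + 3/7 = 3/7

3/7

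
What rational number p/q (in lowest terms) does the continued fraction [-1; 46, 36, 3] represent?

-4908/5017

Use the convergent recurrence hₖ = aₖ·hₖ₋₁ + hₖ₋₂ (and likewise for the denominators kₖ):
a_0 = -1: -1/1
a_1 = 46: -45/46
a_2 = 36: -1621/1657
a_3 = 3: -4908/5017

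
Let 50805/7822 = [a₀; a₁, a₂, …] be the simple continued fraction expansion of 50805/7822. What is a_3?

1

⌊50805/7822⌋ = 6, remainder 3873
⌊7822/3873⌋ = 2, remainder 76
⌊3873/76⌋ = 50, remainder 73
⌊76/73⌋ = 1, remainder 3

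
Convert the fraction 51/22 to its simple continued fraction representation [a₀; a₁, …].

⌊51/22⌋ = 2, remainder 7
⌊22/7⌋ = 3, remainder 1
⌊7/1⌋ = 7, remainder 0

[2; 3, 7]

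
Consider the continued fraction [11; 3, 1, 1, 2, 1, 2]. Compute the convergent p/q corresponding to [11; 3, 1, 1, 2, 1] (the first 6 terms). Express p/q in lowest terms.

282/25

a_0 = 11: 11/1
a_1 = 3: 34/3
a_2 = 1: 45/4
a_3 = 1: 79/7
a_4 = 2: 203/18
a_5 = 1: 282/25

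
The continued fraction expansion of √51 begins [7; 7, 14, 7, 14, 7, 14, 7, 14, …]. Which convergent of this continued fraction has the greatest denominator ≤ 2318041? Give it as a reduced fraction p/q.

7068593/989801

a_0 = 7: 7/1  (≤ bound)
a_1 = 7: 50/7  (≤ bound)
a_2 = 14: 707/99  (≤ bound)
a_3 = 7: 4999/700  (≤ bound)
a_4 = 14: 70693/9899  (≤ bound)
a_5 = 7: 499850/69993  (≤ bound)
a_6 = 14: 7068593/989801  (≤ bound)
a_7 = 7: 49980001/6998600  (> 2318041, stop)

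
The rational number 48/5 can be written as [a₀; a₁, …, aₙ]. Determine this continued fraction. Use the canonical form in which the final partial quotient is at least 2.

⌊48/5⌋ = 9, remainder 3
⌊5/3⌋ = 1, remainder 2
⌊3/2⌋ = 1, remainder 1
⌊2/1⌋ = 2, remainder 0

[9; 1, 1, 2]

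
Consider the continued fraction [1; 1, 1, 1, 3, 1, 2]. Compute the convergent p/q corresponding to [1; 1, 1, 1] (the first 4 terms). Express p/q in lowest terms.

Start with 1.
1 + 1/(1/1) = 1 + 1/1 = 2/1
1 + 1/(2/1) = 1 + 1/2 = 3/2
1 + 1/(3/2) = 1 + 2/3 = 5/3

5/3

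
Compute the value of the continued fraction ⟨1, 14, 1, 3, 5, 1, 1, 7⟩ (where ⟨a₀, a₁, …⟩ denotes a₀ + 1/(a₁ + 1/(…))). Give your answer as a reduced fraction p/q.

5469/5122

Work from the innermost term outward:
Start with 7.
1 + 1/(7/1) = 1 + 1/7 = 8/7
1 + 1/(8/7) = 1 + 7/8 = 15/8
5 + 1/(15/8) = 5 + 8/15 = 83/15
3 + 1/(83/15) = 3 + 15/83 = 264/83
1 + 1/(264/83) = 1 + 83/264 = 347/264
14 + 1/(347/264) = 14 + 264/347 = 5122/347
1 + 1/(5122/347) = 1 + 347/5122 = 5469/5122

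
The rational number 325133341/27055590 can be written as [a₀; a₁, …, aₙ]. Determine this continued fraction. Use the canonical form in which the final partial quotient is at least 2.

Apply division with remainder until the remainder is 0:
325133341 = 12·27055590 + 466261, so a_0 = 12
27055590 = 58·466261 + 12452, so a_1 = 58
466261 = 37·12452 + 5537, so a_2 = 37
12452 = 2·5537 + 1378, so a_3 = 2
5537 = 4·1378 + 25, so a_4 = 4
1378 = 55·25 + 3, so a_5 = 55
25 = 8·3 + 1, so a_6 = 8
3 = 3·1 + 0, so a_7 = 3

[12; 58, 37, 2, 4, 55, 8, 3]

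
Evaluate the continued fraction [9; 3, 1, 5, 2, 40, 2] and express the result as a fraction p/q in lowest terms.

Start with 2.
40 + 1/(2/1) = 40 + 1/2 = 81/2
2 + 1/(81/2) = 2 + 2/81 = 164/81
5 + 1/(164/81) = 5 + 81/164 = 901/164
1 + 1/(901/164) = 1 + 164/901 = 1065/901
3 + 1/(1065/901) = 3 + 901/1065 = 4096/1065
9 + 1/(4096/1065) = 9 + 1065/4096 = 37929/4096

37929/4096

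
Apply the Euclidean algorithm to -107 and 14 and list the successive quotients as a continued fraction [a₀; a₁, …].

⌊-107/14⌋ = -8, remainder 5
⌊14/5⌋ = 2, remainder 4
⌊5/4⌋ = 1, remainder 1
⌊4/1⌋ = 4, remainder 0

[-8; 2, 1, 4]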